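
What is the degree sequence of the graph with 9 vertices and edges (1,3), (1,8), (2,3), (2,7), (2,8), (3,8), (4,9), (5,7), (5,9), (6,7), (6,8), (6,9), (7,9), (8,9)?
[5, 5, 4, 3, 3, 3, 2, 2, 1] (degrees: deg(1)=2, deg(2)=3, deg(3)=3, deg(4)=1, deg(5)=2, deg(6)=3, deg(7)=4, deg(8)=5, deg(9)=5)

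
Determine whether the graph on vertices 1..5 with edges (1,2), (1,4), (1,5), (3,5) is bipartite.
Yes. Partition: {1, 3}, {2, 4, 5}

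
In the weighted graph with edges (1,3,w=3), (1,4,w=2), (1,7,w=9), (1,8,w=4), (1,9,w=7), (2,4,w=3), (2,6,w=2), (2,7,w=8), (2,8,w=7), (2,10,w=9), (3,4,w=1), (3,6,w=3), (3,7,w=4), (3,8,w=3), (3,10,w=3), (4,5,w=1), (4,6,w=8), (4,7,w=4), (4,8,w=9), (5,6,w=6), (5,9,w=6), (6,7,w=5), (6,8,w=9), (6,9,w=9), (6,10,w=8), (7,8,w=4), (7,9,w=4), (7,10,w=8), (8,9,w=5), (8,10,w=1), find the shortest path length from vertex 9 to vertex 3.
8 (path: 9 -> 7 -> 3; weights 4 + 4 = 8)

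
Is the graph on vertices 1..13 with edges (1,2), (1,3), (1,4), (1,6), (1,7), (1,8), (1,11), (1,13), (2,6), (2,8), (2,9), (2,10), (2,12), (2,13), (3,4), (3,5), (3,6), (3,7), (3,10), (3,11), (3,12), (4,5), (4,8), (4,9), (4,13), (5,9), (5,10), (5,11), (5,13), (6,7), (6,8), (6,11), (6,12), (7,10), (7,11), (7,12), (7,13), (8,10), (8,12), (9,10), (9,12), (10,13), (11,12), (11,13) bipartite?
No (odd cycle of length 3: 6 -> 1 -> 2 -> 6)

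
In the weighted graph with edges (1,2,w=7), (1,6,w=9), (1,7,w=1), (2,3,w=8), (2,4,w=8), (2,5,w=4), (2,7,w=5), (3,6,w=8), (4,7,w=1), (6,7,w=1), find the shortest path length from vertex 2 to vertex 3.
8 (path: 2 -> 3; weights 8 = 8)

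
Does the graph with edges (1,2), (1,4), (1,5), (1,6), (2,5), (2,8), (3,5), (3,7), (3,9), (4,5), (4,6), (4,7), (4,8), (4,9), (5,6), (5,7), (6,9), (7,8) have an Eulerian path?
No (4 vertices have odd degree: {2, 3, 8, 9}; Eulerian path requires 0 or 2)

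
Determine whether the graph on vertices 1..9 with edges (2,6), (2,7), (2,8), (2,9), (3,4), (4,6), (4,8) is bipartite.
Yes. Partition: {1, 2, 4, 5}, {3, 6, 7, 8, 9}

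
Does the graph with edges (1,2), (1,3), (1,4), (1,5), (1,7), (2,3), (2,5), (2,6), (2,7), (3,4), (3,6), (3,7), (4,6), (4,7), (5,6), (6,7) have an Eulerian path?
No (6 vertices have odd degree: {1, 2, 3, 5, 6, 7}; Eulerian path requires 0 or 2)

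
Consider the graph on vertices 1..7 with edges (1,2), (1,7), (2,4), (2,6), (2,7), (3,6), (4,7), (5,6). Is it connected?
Yes (BFS from 1 visits [1, 2, 7, 4, 6, 3, 5] — all 7 vertices reached)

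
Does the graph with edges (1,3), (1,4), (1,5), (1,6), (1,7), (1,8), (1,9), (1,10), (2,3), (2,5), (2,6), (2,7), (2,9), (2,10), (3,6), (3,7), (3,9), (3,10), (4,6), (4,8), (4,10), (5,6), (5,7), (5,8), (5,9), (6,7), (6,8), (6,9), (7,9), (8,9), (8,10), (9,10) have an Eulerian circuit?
Yes (the graph is connected and all 10 vertices have even degree)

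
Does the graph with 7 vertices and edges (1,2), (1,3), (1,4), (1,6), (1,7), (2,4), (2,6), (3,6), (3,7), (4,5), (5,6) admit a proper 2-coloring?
No (odd cycle of length 3: 6 -> 1 -> 3 -> 6)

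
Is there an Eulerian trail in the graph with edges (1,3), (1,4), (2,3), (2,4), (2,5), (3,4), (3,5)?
Yes (the graph is connected and exactly 2 vertices have odd degree: {2, 4}; any Eulerian path must start and end at those)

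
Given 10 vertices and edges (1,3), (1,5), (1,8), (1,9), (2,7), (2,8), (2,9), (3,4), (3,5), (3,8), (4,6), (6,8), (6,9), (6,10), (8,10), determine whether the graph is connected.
Yes (BFS from 1 visits [1, 3, 5, 8, 9, 4, 2, 6, 10, 7] — all 10 vertices reached)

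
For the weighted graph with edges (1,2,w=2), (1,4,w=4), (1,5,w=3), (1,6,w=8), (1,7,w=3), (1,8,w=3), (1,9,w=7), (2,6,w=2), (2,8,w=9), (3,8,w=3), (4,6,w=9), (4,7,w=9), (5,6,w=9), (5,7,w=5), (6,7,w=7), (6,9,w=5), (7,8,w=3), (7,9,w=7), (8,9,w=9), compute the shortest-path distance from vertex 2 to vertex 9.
7 (path: 2 -> 6 -> 9; weights 2 + 5 = 7)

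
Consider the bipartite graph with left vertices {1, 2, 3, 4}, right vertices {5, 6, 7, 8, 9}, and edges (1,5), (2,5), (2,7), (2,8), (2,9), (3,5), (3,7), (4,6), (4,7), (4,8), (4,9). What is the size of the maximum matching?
4 (matching: (1,5), (2,9), (3,7), (4,8); upper bound min(|L|,|R|) = min(4,5) = 4)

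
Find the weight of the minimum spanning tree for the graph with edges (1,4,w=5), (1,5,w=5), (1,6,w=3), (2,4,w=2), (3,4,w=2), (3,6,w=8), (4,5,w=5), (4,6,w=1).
13 (MST edges: (1,5,w=5), (1,6,w=3), (2,4,w=2), (3,4,w=2), (4,6,w=1); sum of weights 5 + 3 + 2 + 2 + 1 = 13)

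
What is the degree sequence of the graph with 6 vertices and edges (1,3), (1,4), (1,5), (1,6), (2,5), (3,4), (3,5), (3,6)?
[4, 4, 3, 2, 2, 1] (degrees: deg(1)=4, deg(2)=1, deg(3)=4, deg(4)=2, deg(5)=3, deg(6)=2)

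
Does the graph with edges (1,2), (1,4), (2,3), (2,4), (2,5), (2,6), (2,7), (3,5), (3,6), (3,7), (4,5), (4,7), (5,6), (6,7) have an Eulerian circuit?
Yes (the graph is connected and all 7 vertices have even degree)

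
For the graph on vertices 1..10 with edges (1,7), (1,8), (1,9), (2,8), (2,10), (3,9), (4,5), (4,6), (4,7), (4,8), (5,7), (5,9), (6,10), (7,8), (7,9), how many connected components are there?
1 (components: {1, 2, 3, 4, 5, 6, 7, 8, 9, 10})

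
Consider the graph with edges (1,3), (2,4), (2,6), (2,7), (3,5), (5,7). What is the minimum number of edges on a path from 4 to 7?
2 (path: 4 -> 2 -> 7, 2 edges)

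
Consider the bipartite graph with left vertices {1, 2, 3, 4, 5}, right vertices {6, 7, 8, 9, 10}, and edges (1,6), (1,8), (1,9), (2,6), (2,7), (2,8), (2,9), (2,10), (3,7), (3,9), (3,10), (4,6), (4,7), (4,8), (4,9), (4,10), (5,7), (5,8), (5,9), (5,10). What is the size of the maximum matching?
5 (matching: (1,9), (2,10), (3,7), (4,6), (5,8); upper bound min(|L|,|R|) = min(5,5) = 5)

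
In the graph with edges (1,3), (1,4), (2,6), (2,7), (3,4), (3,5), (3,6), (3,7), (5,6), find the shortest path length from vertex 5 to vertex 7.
2 (path: 5 -> 3 -> 7, 2 edges)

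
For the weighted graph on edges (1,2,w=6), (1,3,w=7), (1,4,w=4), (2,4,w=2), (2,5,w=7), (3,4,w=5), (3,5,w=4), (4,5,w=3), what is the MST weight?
13 (MST edges: (1,4,w=4), (2,4,w=2), (3,5,w=4), (4,5,w=3); sum of weights 4 + 2 + 4 + 3 = 13)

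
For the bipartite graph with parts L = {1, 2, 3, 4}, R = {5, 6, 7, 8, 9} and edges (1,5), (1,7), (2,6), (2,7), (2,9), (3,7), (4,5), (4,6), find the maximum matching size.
4 (matching: (1,5), (2,9), (3,7), (4,6); upper bound min(|L|,|R|) = min(4,5) = 4)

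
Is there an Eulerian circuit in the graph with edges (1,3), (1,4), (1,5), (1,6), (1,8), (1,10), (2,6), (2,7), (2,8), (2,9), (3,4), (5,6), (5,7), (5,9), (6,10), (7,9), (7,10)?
No (2 vertices have odd degree: {9, 10}; Eulerian circuit requires 0)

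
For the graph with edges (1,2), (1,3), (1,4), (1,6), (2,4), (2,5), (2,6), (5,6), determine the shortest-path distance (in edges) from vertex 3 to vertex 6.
2 (path: 3 -> 1 -> 6, 2 edges)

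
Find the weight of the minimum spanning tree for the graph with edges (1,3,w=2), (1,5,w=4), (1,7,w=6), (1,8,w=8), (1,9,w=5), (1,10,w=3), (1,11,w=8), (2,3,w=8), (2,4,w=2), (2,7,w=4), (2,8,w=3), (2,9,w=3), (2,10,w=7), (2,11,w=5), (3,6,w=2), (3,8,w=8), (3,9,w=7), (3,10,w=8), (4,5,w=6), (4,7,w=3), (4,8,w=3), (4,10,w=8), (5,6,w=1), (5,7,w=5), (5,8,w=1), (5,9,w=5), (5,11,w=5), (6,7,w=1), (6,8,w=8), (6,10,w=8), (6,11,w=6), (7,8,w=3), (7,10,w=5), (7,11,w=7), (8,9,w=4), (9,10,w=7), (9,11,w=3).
21 (MST edges: (1,3,w=2), (1,10,w=3), (2,4,w=2), (2,8,w=3), (2,9,w=3), (3,6,w=2), (5,6,w=1), (5,8,w=1), (6,7,w=1), (9,11,w=3); sum of weights 2 + 3 + 2 + 3 + 3 + 2 + 1 + 1 + 1 + 3 = 21)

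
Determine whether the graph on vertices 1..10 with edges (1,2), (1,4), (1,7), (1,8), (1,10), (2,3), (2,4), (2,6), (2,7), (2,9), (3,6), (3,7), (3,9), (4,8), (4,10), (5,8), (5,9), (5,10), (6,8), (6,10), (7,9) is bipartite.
No (odd cycle of length 3: 4 -> 1 -> 10 -> 4)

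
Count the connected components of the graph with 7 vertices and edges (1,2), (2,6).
5 (components: {1, 2, 6}, {3}, {4}, {5}, {7})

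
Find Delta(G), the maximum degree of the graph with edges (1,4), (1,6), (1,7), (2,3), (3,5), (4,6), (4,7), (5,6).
3 (attained at vertices 1, 4, 6)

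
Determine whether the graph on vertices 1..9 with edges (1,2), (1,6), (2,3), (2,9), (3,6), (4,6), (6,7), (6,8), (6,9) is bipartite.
Yes. Partition: {1, 3, 4, 5, 7, 8, 9}, {2, 6}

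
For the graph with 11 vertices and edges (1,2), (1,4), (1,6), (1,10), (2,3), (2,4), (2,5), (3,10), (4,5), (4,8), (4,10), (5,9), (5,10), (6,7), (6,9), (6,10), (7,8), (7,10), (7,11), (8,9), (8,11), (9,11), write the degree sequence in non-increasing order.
[6, 5, 4, 4, 4, 4, 4, 4, 4, 3, 2] (degrees: deg(1)=4, deg(2)=4, deg(3)=2, deg(4)=5, deg(5)=4, deg(6)=4, deg(7)=4, deg(8)=4, deg(9)=4, deg(10)=6, deg(11)=3)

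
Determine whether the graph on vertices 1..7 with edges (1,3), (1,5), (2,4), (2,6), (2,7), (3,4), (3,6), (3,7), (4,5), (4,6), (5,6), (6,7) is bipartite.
No (odd cycle of length 3: 7 -> 3 -> 6 -> 7)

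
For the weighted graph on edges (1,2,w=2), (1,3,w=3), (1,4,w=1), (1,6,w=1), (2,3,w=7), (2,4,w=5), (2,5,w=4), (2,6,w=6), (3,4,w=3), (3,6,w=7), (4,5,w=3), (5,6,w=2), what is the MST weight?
9 (MST edges: (1,2,w=2), (1,3,w=3), (1,4,w=1), (1,6,w=1), (5,6,w=2); sum of weights 2 + 3 + 1 + 1 + 2 = 9)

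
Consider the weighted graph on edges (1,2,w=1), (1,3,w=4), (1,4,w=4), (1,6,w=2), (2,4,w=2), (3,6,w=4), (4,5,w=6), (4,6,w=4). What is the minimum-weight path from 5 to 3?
13 (path: 5 -> 4 -> 2 -> 1 -> 3; weights 6 + 2 + 1 + 4 = 13)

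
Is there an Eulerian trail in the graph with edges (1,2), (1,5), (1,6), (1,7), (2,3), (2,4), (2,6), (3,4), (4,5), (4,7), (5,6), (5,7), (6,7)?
Yes — and in fact it has an Eulerian circuit (the graph is connected and all 7 vertices have even degree)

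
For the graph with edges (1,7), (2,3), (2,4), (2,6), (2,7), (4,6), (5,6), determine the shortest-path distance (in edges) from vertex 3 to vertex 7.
2 (path: 3 -> 2 -> 7, 2 edges)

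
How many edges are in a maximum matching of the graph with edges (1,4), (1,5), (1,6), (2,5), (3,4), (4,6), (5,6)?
3 (matching: (1,6), (2,5), (3,4); upper bound floor(n/2) = floor(6/2) = 3)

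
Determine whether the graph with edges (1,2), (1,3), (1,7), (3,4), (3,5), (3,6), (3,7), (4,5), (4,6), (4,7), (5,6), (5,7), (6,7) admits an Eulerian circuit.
No (4 vertices have odd degree: {1, 2, 3, 7}; Eulerian circuit requires 0)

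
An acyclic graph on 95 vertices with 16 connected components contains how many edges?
79 (Each of the 16 component trees on V_i vertices has V_i - 1 edges; summing gives V - C = 95 - 16 = 79)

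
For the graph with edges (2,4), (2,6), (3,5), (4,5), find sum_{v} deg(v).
8 (handshake: sum of degrees = 2|E| = 2 x 4 = 8)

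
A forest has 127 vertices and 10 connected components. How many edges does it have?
117 (Each of the 10 component trees on V_i vertices has V_i - 1 edges; summing gives V - C = 127 - 10 = 117)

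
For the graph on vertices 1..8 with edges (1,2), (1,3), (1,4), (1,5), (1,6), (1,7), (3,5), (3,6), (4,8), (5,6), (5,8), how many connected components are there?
1 (components: {1, 2, 3, 4, 5, 6, 7, 8})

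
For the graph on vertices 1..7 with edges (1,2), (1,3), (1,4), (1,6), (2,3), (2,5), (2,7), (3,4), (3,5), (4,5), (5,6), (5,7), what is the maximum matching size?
3 (matching: (1,6), (3,4), (5,7); upper bound floor(n/2) = floor(7/2) = 3)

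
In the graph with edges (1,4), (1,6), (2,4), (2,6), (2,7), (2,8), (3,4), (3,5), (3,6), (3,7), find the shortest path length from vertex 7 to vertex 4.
2 (path: 7 -> 2 -> 4, 2 edges)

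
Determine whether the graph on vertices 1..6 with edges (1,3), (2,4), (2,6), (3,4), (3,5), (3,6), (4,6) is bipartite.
No (odd cycle of length 3: 4 -> 3 -> 6 -> 4)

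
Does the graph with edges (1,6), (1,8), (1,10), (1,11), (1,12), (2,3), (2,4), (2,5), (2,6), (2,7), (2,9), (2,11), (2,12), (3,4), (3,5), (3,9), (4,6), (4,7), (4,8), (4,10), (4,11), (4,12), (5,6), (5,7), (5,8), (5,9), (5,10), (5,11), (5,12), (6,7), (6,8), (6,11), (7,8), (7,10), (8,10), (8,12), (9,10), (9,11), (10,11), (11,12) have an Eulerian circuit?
No (6 vertices have odd degree: {1, 5, 6, 8, 9, 10}; Eulerian circuit requires 0)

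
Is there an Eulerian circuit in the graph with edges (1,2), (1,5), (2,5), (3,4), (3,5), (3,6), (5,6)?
No (2 vertices have odd degree: {3, 4}; Eulerian circuit requires 0)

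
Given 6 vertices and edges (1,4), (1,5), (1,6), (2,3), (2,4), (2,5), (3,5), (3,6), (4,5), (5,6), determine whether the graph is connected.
Yes (BFS from 1 visits [1, 4, 5, 6, 2, 3] — all 6 vertices reached)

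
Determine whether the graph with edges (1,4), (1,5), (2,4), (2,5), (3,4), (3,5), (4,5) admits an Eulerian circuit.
Yes (the graph is connected and all 5 vertices have even degree)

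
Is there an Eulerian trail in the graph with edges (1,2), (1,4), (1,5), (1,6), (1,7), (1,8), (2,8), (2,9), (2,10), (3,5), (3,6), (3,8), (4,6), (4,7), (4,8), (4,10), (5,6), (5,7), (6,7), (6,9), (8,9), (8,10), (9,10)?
Yes (the graph is connected and exactly 2 vertices have odd degree: {3, 4}; any Eulerian path must start and end at those)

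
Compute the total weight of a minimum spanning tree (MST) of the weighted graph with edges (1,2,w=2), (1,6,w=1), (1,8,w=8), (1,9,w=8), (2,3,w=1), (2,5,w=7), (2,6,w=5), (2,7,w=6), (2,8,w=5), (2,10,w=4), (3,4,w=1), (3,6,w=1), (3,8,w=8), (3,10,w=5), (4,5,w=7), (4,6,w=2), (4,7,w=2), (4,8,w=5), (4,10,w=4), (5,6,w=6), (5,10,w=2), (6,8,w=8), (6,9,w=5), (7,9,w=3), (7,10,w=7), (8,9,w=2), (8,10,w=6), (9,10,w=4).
17 (MST edges: (1,6,w=1), (2,3,w=1), (2,10,w=4), (3,4,w=1), (3,6,w=1), (4,7,w=2), (5,10,w=2), (7,9,w=3), (8,9,w=2); sum of weights 1 + 1 + 4 + 1 + 1 + 2 + 2 + 3 + 2 = 17)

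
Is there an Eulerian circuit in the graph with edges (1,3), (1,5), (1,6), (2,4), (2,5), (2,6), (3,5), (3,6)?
No (6 vertices have odd degree: {1, 2, 3, 4, 5, 6}; Eulerian circuit requires 0)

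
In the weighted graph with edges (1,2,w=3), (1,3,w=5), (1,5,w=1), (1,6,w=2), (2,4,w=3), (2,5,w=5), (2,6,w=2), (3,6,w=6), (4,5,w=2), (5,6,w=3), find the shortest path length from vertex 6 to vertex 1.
2 (path: 6 -> 1; weights 2 = 2)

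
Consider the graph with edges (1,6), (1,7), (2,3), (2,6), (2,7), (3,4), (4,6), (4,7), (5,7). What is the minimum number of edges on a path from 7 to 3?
2 (path: 7 -> 4 -> 3, 2 edges)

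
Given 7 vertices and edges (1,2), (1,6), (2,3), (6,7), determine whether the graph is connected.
No, it has 3 components: {1, 2, 3, 6, 7}, {4}, {5}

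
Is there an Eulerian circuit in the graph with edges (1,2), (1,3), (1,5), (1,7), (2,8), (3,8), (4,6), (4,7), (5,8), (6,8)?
Yes (the graph is connected and all 8 vertices have even degree)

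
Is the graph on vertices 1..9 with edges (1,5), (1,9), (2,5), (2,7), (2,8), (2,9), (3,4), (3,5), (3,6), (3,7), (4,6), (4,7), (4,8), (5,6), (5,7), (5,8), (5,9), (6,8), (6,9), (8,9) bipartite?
No (odd cycle of length 3: 5 -> 1 -> 9 -> 5)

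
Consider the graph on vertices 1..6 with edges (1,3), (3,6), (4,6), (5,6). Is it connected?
No, it has 2 components: {1, 3, 4, 5, 6}, {2}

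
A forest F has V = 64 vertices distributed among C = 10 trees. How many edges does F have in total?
54 (Each of the 10 component trees on V_i vertices has V_i - 1 edges; summing gives V - C = 64 - 10 = 54)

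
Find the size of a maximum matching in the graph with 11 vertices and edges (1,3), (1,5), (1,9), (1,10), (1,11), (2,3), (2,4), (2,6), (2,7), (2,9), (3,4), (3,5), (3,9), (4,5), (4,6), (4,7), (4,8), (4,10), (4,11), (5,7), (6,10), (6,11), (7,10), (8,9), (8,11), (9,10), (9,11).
5 (matching: (2,9), (3,5), (4,8), (6,11), (7,10); upper bound floor(n/2) = floor(11/2) = 5)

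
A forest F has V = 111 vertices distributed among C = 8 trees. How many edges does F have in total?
103 (Each of the 8 component trees on V_i vertices has V_i - 1 edges; summing gives V - C = 111 - 8 = 103)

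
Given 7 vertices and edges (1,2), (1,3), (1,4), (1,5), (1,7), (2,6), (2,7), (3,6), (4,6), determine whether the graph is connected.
Yes (BFS from 1 visits [1, 2, 3, 4, 5, 7, 6] — all 7 vertices reached)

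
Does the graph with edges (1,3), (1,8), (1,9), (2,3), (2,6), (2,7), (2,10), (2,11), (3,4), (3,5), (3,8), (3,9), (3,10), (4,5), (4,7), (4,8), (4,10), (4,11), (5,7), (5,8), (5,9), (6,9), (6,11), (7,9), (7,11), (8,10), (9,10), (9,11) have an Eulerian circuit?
No (10 vertices have odd degree: {1, 2, 3, 5, 6, 7, 8, 9, 10, 11}; Eulerian circuit requires 0)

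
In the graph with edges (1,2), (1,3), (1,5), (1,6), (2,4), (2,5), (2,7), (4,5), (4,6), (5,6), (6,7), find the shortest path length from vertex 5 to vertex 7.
2 (path: 5 -> 2 -> 7, 2 edges)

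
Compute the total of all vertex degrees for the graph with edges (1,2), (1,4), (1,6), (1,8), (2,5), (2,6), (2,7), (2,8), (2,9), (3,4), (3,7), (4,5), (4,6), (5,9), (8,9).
30 (handshake: sum of degrees = 2|E| = 2 x 15 = 30)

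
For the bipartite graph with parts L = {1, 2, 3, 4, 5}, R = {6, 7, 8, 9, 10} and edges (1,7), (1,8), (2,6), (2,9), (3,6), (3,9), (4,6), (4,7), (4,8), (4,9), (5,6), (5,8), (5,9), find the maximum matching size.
4 (matching: (1,8), (2,9), (3,6), (4,7); upper bound min(|L|,|R|) = min(5,5) = 5)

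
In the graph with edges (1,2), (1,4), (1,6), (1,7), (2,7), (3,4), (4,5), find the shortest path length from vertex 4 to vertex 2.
2 (path: 4 -> 1 -> 2, 2 edges)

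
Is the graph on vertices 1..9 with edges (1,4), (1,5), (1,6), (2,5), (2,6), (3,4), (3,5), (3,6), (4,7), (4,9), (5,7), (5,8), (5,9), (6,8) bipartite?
Yes. Partition: {1, 2, 3, 7, 8, 9}, {4, 5, 6}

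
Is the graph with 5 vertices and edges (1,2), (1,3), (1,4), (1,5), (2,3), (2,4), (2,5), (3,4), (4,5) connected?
Yes (BFS from 1 visits [1, 2, 3, 4, 5] — all 5 vertices reached)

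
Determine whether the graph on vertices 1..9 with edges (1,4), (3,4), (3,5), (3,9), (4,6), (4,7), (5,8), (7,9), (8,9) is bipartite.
Yes. Partition: {1, 2, 3, 6, 7, 8}, {4, 5, 9}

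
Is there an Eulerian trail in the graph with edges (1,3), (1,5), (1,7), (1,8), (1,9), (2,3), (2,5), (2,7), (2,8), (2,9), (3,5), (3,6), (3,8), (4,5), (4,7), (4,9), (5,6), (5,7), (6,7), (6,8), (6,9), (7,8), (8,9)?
No (6 vertices have odd degree: {1, 2, 3, 4, 6, 9}; Eulerian path requires 0 or 2)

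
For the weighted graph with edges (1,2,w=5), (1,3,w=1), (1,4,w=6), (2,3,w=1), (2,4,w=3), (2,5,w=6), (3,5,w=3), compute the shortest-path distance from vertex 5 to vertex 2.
4 (path: 5 -> 3 -> 2; weights 3 + 1 = 4)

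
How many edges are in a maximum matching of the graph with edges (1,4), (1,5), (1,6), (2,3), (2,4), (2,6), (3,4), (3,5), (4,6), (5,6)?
3 (matching: (1,6), (2,4), (3,5); upper bound floor(n/2) = floor(6/2) = 3)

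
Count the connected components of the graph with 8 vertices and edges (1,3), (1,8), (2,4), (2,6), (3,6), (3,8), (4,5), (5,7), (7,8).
1 (components: {1, 2, 3, 4, 5, 6, 7, 8})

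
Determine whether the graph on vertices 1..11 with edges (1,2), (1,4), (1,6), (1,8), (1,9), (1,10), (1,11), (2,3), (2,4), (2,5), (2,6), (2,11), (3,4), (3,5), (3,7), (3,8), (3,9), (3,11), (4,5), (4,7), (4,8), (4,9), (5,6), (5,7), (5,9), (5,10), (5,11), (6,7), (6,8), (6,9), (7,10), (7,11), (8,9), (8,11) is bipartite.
No (odd cycle of length 3: 8 -> 1 -> 11 -> 8)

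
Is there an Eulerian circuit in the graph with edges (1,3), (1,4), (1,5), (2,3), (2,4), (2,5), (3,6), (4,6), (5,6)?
No (6 vertices have odd degree: {1, 2, 3, 4, 5, 6}; Eulerian circuit requires 0)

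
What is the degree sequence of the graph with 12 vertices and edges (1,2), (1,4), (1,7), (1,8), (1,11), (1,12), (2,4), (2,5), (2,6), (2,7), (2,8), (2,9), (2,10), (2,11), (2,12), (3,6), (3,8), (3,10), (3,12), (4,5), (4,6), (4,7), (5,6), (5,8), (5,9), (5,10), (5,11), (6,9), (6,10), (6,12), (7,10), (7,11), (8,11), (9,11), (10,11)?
[10, 7, 7, 7, 6, 6, 5, 5, 5, 4, 4, 4] (degrees: deg(1)=6, deg(2)=10, deg(3)=4, deg(4)=5, deg(5)=7, deg(6)=7, deg(7)=5, deg(8)=5, deg(9)=4, deg(10)=6, deg(11)=7, deg(12)=4)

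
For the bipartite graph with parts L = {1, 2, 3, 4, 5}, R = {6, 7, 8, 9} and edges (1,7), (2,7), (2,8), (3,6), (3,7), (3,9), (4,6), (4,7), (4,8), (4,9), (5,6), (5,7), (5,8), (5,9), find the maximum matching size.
4 (matching: (1,7), (2,8), (3,9), (4,6); upper bound min(|L|,|R|) = min(5,4) = 4)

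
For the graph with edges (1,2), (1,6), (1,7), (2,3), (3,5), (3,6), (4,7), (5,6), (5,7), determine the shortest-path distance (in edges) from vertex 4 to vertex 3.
3 (path: 4 -> 7 -> 5 -> 3, 3 edges)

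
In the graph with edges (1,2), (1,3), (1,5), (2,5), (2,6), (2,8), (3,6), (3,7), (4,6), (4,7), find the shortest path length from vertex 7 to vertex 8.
4 (path: 7 -> 4 -> 6 -> 2 -> 8, 4 edges)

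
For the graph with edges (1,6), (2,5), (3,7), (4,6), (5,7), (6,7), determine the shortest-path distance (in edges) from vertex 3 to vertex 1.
3 (path: 3 -> 7 -> 6 -> 1, 3 edges)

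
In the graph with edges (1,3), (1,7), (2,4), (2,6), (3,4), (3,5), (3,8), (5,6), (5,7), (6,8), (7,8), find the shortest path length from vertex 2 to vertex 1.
3 (path: 2 -> 4 -> 3 -> 1, 3 edges)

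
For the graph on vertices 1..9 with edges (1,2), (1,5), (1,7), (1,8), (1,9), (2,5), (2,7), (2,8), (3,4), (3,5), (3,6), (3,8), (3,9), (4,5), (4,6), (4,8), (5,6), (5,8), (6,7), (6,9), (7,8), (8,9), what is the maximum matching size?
4 (matching: (1,7), (3,9), (4,8), (5,6); upper bound floor(n/2) = floor(9/2) = 4)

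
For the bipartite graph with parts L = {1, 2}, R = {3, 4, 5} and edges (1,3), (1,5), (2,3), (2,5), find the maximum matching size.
2 (matching: (1,5), (2,3); upper bound min(|L|,|R|) = min(2,3) = 2)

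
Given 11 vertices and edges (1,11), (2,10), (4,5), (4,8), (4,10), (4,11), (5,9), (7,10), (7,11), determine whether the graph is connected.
No, it has 3 components: {1, 2, 4, 5, 7, 8, 9, 10, 11}, {3}, {6}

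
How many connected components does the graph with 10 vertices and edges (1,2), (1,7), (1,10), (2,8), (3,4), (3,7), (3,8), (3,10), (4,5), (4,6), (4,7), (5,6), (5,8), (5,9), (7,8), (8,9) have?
1 (components: {1, 2, 3, 4, 5, 6, 7, 8, 9, 10})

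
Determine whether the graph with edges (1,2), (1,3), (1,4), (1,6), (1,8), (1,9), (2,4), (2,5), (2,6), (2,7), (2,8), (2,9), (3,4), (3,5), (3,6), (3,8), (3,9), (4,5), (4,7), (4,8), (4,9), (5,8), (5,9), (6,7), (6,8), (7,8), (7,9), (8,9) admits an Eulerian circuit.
No (6 vertices have odd degree: {2, 4, 5, 6, 7, 9}; Eulerian circuit requires 0)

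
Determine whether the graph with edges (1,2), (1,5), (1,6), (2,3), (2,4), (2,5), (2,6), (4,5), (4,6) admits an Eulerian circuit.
No (6 vertices have odd degree: {1, 2, 3, 4, 5, 6}; Eulerian circuit requires 0)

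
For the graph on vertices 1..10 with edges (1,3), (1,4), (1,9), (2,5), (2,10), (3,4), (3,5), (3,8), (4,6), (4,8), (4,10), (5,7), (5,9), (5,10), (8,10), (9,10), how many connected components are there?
1 (components: {1, 2, 3, 4, 5, 6, 7, 8, 9, 10})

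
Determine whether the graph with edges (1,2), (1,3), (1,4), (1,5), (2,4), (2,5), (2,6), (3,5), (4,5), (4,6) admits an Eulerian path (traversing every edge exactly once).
Yes — and in fact it has an Eulerian circuit (the graph is connected and all 6 vertices have even degree)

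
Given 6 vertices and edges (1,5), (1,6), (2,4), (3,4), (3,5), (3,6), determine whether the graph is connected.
Yes (BFS from 1 visits [1, 5, 6, 3, 4, 2] — all 6 vertices reached)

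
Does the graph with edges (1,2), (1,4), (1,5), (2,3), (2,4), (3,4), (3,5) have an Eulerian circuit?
No (4 vertices have odd degree: {1, 2, 3, 4}; Eulerian circuit requires 0)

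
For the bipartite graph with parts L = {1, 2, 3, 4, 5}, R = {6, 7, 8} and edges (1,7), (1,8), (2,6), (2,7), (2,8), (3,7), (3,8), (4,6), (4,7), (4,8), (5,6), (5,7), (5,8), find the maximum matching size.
3 (matching: (1,8), (2,7), (4,6); upper bound min(|L|,|R|) = min(5,3) = 3)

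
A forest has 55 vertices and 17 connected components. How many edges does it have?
38 (Each of the 17 component trees on V_i vertices has V_i - 1 edges; summing gives V - C = 55 - 17 = 38)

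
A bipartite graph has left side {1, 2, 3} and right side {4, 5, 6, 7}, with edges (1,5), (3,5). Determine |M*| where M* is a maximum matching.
1 (matching: (1,5); upper bound min(|L|,|R|) = min(3,4) = 3)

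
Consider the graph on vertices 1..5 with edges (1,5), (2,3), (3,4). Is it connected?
No, it has 2 components: {1, 5}, {2, 3, 4}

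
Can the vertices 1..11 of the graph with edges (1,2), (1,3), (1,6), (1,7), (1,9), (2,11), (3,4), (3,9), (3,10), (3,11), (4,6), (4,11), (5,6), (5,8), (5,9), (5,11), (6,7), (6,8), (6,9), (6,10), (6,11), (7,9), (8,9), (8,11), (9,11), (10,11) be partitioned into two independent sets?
No (odd cycle of length 3: 7 -> 1 -> 6 -> 7)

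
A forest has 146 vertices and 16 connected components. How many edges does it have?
130 (Each of the 16 component trees on V_i vertices has V_i - 1 edges; summing gives V - C = 146 - 16 = 130)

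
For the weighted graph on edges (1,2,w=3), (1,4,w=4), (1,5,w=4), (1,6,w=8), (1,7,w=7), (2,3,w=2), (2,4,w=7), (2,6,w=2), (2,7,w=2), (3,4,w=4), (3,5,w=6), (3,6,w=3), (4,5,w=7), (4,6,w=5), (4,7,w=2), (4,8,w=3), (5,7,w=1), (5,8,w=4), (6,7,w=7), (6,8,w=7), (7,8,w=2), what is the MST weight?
14 (MST edges: (1,2,w=3), (2,3,w=2), (2,6,w=2), (2,7,w=2), (4,7,w=2), (5,7,w=1), (7,8,w=2); sum of weights 3 + 2 + 2 + 2 + 2 + 1 + 2 = 14)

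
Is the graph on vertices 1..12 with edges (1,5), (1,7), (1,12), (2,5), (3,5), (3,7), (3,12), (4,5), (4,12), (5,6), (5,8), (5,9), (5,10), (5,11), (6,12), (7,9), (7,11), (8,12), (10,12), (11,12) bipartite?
Yes. Partition: {1, 2, 3, 4, 6, 8, 9, 10, 11}, {5, 7, 12}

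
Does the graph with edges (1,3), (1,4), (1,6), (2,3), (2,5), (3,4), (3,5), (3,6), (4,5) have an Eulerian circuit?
No (4 vertices have odd degree: {1, 3, 4, 5}; Eulerian circuit requires 0)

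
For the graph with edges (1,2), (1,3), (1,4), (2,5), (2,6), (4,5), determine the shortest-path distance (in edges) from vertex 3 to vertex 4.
2 (path: 3 -> 1 -> 4, 2 edges)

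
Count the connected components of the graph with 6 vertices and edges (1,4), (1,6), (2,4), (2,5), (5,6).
2 (components: {1, 2, 4, 5, 6}, {3})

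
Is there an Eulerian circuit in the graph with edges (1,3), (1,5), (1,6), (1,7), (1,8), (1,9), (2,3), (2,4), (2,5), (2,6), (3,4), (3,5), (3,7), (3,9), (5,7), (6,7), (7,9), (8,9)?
No (2 vertices have odd degree: {6, 7}; Eulerian circuit requires 0)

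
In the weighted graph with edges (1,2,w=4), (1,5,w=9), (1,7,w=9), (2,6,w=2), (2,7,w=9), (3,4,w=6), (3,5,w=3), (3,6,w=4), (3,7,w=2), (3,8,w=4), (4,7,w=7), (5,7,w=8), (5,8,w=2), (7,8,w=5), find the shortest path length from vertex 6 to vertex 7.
6 (path: 6 -> 3 -> 7; weights 4 + 2 = 6)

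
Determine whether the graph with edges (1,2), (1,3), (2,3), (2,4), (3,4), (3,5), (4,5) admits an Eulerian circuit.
No (2 vertices have odd degree: {2, 4}; Eulerian circuit requires 0)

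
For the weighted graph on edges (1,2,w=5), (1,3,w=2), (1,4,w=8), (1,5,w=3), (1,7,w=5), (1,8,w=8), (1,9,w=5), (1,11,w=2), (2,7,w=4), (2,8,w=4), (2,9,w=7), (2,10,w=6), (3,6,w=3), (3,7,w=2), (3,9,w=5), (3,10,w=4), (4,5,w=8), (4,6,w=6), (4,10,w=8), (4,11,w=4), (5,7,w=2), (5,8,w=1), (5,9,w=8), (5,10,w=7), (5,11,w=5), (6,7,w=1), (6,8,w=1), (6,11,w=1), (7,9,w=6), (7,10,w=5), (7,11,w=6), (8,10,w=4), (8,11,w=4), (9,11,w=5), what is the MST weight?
25 (MST edges: (1,3,w=2), (1,9,w=5), (1,11,w=2), (2,8,w=4), (3,10,w=4), (4,11,w=4), (5,8,w=1), (6,7,w=1), (6,8,w=1), (6,11,w=1); sum of weights 2 + 5 + 2 + 4 + 4 + 4 + 1 + 1 + 1 + 1 = 25)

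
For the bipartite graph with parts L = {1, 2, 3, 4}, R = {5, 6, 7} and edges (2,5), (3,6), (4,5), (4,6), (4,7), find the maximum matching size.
3 (matching: (2,5), (3,6), (4,7); upper bound min(|L|,|R|) = min(4,3) = 3)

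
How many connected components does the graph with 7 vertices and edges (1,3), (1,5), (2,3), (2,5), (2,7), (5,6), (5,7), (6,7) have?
2 (components: {1, 2, 3, 5, 6, 7}, {4})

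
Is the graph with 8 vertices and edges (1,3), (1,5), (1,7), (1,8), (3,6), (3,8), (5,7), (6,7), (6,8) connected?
No, it has 3 components: {1, 3, 5, 6, 7, 8}, {2}, {4}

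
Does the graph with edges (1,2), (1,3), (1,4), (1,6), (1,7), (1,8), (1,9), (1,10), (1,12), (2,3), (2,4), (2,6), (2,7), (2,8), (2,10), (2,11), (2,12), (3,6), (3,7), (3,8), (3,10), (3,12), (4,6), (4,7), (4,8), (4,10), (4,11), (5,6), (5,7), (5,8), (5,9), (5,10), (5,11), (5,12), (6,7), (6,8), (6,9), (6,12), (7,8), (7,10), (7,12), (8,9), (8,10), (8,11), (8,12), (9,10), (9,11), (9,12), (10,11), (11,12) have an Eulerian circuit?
No (12 vertices have odd degree: {1, 2, 3, 4, 5, 6, 7, 8, 9, 10, 11, 12}; Eulerian circuit requires 0)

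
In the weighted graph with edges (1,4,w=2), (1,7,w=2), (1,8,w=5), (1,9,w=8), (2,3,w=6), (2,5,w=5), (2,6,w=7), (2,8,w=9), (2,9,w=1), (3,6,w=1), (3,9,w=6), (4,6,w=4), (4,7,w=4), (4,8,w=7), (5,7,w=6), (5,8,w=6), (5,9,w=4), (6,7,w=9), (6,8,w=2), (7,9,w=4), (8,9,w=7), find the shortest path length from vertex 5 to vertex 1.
8 (path: 5 -> 7 -> 1; weights 6 + 2 = 8)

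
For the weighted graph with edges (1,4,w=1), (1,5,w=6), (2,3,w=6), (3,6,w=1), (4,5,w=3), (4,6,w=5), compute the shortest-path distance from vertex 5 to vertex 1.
4 (path: 5 -> 4 -> 1; weights 3 + 1 = 4)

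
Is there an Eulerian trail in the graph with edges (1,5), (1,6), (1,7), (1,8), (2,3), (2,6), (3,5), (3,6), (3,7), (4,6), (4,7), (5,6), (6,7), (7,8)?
Yes (the graph is connected and exactly 2 vertices have odd degree: {5, 7}; any Eulerian path must start and end at those)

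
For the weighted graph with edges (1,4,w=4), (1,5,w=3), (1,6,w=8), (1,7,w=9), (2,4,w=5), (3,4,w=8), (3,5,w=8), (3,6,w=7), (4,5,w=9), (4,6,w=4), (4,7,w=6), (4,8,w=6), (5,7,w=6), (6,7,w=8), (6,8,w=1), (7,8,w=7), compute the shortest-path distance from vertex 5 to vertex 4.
7 (path: 5 -> 1 -> 4; weights 3 + 4 = 7)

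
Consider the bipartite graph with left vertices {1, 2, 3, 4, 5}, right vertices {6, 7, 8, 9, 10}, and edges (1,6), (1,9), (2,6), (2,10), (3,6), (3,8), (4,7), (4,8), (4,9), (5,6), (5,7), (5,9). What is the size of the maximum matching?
5 (matching: (1,9), (2,10), (3,8), (4,7), (5,6); upper bound min(|L|,|R|) = min(5,5) = 5)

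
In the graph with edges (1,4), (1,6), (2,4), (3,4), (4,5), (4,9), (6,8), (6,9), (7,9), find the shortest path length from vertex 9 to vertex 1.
2 (path: 9 -> 4 -> 1, 2 edges)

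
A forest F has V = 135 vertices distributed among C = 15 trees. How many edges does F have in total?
120 (Each of the 15 component trees on V_i vertices has V_i - 1 edges; summing gives V - C = 135 - 15 = 120)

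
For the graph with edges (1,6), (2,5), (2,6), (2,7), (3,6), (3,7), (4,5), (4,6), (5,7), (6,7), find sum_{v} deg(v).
20 (handshake: sum of degrees = 2|E| = 2 x 10 = 20)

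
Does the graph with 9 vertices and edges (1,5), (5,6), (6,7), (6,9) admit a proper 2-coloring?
Yes. Partition: {1, 2, 3, 4, 6, 8}, {5, 7, 9}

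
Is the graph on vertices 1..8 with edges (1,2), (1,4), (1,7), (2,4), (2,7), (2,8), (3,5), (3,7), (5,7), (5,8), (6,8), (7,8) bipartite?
No (odd cycle of length 3: 4 -> 1 -> 2 -> 4)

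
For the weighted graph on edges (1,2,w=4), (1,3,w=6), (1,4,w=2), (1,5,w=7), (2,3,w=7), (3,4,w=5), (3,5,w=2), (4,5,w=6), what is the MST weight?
13 (MST edges: (1,2,w=4), (1,4,w=2), (3,4,w=5), (3,5,w=2); sum of weights 4 + 2 + 5 + 2 = 13)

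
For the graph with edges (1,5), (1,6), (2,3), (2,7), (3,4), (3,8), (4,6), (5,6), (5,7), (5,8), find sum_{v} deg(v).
20 (handshake: sum of degrees = 2|E| = 2 x 10 = 20)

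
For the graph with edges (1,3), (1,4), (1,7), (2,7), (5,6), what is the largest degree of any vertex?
3 (attained at vertex 1)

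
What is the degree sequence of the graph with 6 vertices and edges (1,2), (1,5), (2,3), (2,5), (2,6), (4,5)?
[4, 3, 2, 1, 1, 1] (degrees: deg(1)=2, deg(2)=4, deg(3)=1, deg(4)=1, deg(5)=3, deg(6)=1)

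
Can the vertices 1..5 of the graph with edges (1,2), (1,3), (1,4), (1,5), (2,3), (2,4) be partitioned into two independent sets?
No (odd cycle of length 3: 4 -> 1 -> 2 -> 4)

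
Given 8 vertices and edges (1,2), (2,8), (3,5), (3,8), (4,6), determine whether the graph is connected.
No, it has 3 components: {1, 2, 3, 5, 8}, {4, 6}, {7}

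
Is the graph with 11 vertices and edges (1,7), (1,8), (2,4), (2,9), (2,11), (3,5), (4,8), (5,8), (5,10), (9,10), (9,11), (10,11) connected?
No, it has 2 components: {1, 2, 3, 4, 5, 7, 8, 9, 10, 11}, {6}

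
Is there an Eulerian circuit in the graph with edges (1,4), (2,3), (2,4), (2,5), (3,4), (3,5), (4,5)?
No (4 vertices have odd degree: {1, 2, 3, 5}; Eulerian circuit requires 0)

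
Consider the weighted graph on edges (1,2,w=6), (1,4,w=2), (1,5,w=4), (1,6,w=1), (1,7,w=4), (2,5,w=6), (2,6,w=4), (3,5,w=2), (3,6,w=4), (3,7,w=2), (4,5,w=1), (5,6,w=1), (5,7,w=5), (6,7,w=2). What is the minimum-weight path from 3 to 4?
3 (path: 3 -> 5 -> 4; weights 2 + 1 = 3)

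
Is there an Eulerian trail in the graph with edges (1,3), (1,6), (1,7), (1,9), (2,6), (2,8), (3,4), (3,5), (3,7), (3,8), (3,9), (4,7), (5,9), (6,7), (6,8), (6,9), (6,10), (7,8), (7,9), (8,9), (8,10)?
Yes — and in fact it has an Eulerian circuit (the graph is connected and all 10 vertices have even degree)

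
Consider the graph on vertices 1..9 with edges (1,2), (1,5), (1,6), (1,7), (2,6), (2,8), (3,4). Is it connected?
No, it has 3 components: {1, 2, 5, 6, 7, 8}, {3, 4}, {9}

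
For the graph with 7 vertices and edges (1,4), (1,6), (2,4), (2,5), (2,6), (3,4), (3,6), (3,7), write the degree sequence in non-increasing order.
[3, 3, 3, 3, 2, 1, 1] (degrees: deg(1)=2, deg(2)=3, deg(3)=3, deg(4)=3, deg(5)=1, deg(6)=3, deg(7)=1)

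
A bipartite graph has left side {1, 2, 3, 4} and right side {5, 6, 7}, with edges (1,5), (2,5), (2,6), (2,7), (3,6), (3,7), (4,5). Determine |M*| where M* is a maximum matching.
3 (matching: (1,5), (2,7), (3,6); upper bound min(|L|,|R|) = min(4,3) = 3)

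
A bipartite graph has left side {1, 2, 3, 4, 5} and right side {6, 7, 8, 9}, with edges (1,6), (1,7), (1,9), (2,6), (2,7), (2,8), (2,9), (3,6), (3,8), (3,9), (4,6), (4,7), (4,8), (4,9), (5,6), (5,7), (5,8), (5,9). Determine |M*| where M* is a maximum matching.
4 (matching: (1,9), (2,8), (3,6), (4,7); upper bound min(|L|,|R|) = min(5,4) = 4)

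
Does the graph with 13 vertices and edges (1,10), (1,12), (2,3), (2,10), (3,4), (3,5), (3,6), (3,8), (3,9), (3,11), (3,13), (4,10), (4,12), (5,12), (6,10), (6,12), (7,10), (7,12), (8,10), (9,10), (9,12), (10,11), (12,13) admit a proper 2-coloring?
Yes. Partition: {1, 2, 4, 5, 6, 7, 8, 9, 11, 13}, {3, 10, 12}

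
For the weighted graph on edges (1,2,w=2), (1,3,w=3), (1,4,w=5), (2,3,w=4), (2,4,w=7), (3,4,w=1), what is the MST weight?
6 (MST edges: (1,2,w=2), (1,3,w=3), (3,4,w=1); sum of weights 2 + 3 + 1 = 6)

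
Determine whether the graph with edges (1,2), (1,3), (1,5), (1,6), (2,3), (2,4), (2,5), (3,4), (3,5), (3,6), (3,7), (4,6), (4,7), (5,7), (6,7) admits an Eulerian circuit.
Yes (the graph is connected and all 7 vertices have even degree)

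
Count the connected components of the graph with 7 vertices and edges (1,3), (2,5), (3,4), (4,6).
3 (components: {1, 3, 4, 6}, {2, 5}, {7})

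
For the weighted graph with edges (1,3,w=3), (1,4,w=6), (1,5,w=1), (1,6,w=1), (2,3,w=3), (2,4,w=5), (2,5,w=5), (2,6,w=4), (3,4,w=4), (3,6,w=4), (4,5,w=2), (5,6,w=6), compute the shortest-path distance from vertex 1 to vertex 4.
3 (path: 1 -> 5 -> 4; weights 1 + 2 = 3)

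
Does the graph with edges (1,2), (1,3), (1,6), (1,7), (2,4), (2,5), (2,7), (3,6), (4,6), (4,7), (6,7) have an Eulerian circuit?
No (2 vertices have odd degree: {4, 5}; Eulerian circuit requires 0)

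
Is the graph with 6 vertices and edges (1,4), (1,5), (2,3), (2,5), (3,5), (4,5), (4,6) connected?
Yes (BFS from 1 visits [1, 4, 5, 6, 2, 3] — all 6 vertices reached)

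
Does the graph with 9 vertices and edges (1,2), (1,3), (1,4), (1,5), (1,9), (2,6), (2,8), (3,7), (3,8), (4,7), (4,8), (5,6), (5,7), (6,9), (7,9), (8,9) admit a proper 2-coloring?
Yes. Partition: {1, 6, 7, 8}, {2, 3, 4, 5, 9}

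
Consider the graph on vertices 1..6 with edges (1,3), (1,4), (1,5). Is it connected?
No, it has 3 components: {1, 3, 4, 5}, {2}, {6}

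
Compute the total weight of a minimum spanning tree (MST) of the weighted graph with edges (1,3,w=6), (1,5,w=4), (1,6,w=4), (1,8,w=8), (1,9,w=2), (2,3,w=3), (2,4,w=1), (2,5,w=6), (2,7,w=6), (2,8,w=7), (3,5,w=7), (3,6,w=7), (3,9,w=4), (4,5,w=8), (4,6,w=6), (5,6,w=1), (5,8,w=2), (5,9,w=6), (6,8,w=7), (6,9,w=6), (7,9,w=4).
21 (MST edges: (1,5,w=4), (1,9,w=2), (2,3,w=3), (2,4,w=1), (3,9,w=4), (5,6,w=1), (5,8,w=2), (7,9,w=4); sum of weights 4 + 2 + 3 + 1 + 4 + 1 + 2 + 4 = 21)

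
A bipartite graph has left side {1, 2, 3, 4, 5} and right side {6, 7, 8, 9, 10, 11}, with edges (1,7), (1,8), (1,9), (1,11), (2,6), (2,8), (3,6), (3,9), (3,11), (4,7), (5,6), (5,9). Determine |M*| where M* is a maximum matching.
5 (matching: (1,11), (2,8), (3,9), (4,7), (5,6); upper bound min(|L|,|R|) = min(5,6) = 5)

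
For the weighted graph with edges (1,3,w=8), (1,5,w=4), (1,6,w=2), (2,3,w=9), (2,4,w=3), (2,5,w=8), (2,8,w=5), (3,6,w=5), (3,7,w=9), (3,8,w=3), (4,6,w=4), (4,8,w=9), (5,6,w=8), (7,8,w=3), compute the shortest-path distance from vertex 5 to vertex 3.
11 (path: 5 -> 1 -> 6 -> 3; weights 4 + 2 + 5 = 11)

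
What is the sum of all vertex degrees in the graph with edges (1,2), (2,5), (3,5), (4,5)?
8 (handshake: sum of degrees = 2|E| = 2 x 4 = 8)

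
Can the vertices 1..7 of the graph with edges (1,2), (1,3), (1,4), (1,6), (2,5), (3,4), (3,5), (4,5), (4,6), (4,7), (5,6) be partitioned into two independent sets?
No (odd cycle of length 3: 4 -> 1 -> 6 -> 4)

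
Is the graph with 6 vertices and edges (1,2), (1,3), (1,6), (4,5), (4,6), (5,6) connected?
Yes (BFS from 1 visits [1, 2, 3, 6, 4, 5] — all 6 vertices reached)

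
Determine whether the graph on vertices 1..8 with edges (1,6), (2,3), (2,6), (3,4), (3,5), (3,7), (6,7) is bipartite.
Yes. Partition: {1, 2, 4, 5, 7, 8}, {3, 6}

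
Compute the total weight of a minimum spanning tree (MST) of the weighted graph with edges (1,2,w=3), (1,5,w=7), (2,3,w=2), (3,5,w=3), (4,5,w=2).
10 (MST edges: (1,2,w=3), (2,3,w=2), (3,5,w=3), (4,5,w=2); sum of weights 3 + 2 + 3 + 2 = 10)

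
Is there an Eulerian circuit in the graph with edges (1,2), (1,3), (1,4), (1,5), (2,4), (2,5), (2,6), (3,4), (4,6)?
Yes (the graph is connected and all 6 vertices have even degree)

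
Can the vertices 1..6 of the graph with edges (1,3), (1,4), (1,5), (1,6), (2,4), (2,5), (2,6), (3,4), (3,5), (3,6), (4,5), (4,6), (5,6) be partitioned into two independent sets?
No (odd cycle of length 3: 5 -> 1 -> 3 -> 5)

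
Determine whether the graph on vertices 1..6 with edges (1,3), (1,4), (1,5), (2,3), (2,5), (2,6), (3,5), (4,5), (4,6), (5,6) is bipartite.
No (odd cycle of length 3: 5 -> 1 -> 3 -> 5)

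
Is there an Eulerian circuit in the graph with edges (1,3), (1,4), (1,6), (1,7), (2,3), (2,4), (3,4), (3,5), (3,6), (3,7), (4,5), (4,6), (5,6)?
No (2 vertices have odd degree: {4, 5}; Eulerian circuit requires 0)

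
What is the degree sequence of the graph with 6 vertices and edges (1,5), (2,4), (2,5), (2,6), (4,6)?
[3, 2, 2, 2, 1, 0] (degrees: deg(1)=1, deg(2)=3, deg(3)=0, deg(4)=2, deg(5)=2, deg(6)=2)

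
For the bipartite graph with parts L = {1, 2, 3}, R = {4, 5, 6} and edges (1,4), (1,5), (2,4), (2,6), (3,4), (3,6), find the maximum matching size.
3 (matching: (1,5), (2,6), (3,4); upper bound min(|L|,|R|) = min(3,3) = 3)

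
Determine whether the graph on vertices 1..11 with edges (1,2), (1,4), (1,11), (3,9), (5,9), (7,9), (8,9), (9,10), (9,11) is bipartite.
Yes. Partition: {1, 6, 9}, {2, 3, 4, 5, 7, 8, 10, 11}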